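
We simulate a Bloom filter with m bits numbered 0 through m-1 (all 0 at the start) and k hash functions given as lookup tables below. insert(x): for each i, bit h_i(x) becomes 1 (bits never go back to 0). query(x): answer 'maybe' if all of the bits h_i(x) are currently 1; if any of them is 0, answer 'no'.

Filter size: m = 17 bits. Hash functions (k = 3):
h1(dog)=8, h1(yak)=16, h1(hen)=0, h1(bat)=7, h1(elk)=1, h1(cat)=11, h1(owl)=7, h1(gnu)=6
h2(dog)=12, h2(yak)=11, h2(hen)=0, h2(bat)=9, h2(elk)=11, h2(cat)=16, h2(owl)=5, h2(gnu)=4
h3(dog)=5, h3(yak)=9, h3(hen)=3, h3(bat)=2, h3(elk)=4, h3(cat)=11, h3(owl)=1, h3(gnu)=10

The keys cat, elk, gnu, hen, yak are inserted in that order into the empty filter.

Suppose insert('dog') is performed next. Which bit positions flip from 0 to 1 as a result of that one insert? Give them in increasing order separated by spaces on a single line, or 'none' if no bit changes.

Answer: 5 8 12

Derivation:
Start: bits=00000000000000000
After insert 'cat': sets bits 11 16 -> bits=00000000000100001
After insert 'elk': sets bits 1 4 11 -> bits=01001000000100001
After insert 'gnu': sets bits 4 6 10 -> bits=01001010001100001
After insert 'hen': sets bits 0 3 -> bits=11011010001100001
After insert 'yak': sets bits 9 11 16 -> bits=11011010011100001
insert 'dog' would touch bits 5 8 12; currently bit5=0, bit8=0, bit12=0
Bits that are 0 among those (would change 0->1): 5 8 12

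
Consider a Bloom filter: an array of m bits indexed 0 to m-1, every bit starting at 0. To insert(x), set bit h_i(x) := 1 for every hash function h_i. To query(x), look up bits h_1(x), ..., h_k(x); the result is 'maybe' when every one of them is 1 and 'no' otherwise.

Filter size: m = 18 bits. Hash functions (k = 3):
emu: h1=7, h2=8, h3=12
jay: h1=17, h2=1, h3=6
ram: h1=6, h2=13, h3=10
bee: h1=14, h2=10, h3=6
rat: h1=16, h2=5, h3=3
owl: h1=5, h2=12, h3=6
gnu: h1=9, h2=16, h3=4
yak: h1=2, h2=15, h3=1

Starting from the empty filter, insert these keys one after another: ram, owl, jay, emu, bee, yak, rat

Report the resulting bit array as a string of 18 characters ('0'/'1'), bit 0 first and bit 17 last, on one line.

Answer: 011101111010111111

Derivation:
Start: bits=000000000000000000
After insert 'ram': sets bits 6 10 13 -> bits=000000100010010000
After insert 'owl': sets bits 5 6 12 -> bits=000001100010110000
After insert 'jay': sets bits 1 6 17 -> bits=010001100010110001
After insert 'emu': sets bits 7 8 12 -> bits=010001111010110001
After insert 'bee': sets bits 6 10 14 -> bits=010001111010111001
After insert 'yak': sets bits 1 2 15 -> bits=011001111010111101
After insert 'rat': sets bits 3 5 16 -> bits=011101111010111111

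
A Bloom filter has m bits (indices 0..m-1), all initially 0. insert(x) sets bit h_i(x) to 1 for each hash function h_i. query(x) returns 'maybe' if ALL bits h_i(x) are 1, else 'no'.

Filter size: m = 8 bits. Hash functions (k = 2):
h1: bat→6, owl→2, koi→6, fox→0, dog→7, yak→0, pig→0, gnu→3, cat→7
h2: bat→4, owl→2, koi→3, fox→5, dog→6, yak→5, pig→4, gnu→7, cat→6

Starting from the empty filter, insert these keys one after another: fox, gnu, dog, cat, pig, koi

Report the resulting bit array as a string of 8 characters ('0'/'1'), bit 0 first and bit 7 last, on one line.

Start: bits=00000000
After insert 'fox': sets bits 0 5 -> bits=10000100
After insert 'gnu': sets bits 3 7 -> bits=10010101
After insert 'dog': sets bits 6 7 -> bits=10010111
After insert 'cat': sets bits 6 7 -> bits=10010111
After insert 'pig': sets bits 0 4 -> bits=10011111
After insert 'koi': sets bits 3 6 -> bits=10011111

Answer: 10011111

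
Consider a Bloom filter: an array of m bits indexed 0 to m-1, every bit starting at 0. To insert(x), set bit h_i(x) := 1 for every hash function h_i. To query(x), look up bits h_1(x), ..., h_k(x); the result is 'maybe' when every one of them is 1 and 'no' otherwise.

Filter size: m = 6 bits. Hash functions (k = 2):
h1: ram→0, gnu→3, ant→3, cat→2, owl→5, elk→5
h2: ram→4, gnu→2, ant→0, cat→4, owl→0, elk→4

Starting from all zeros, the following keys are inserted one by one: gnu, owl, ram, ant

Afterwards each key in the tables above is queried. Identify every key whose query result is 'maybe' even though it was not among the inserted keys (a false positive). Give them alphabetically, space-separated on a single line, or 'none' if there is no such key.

Start: bits=000000
After insert 'gnu': sets bits 2 3 -> bits=001100
After insert 'owl': sets bits 0 5 -> bits=101101
After insert 'ram': sets bits 0 4 -> bits=101111
After insert 'ant': sets bits 0 3 -> bits=101111
Not inserted: cat elk — query each against bits=101111:
query cat: checks bit2=1, bit4=1 (all 1) -> maybe => FALSE POSITIVE
query elk: checks bit4=1, bit5=1 (all 1) -> maybe => FALSE POSITIVE
False positives (alphabetical): cat elk

Answer: cat elk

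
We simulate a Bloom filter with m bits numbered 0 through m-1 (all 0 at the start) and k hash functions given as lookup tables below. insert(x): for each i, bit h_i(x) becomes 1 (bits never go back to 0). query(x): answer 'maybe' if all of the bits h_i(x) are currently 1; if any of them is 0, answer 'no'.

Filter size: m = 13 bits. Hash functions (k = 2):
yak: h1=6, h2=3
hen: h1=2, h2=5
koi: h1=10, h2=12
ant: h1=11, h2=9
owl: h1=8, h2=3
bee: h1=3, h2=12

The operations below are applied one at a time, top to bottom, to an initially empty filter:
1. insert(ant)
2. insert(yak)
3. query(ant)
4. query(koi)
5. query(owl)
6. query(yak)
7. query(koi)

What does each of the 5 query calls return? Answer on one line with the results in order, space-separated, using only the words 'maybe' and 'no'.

Answer: maybe no no maybe no

Derivation:
Start: bits=0000000000000
Op 1: insert ant -> sets bits 9 11 -> bits=0000000001010
Op 2: insert yak -> sets bits 3 6 -> bits=0001001001010
Op 3: query ant -> checks bit9=1, bit11=1 (all 1) -> maybe
Op 4: query koi -> checks bit10=0, bit12=0 (has a 0) -> no
Op 5: query owl -> checks bit3=1, bit8=0 (has a 0) -> no
Op 6: query yak -> checks bit3=1, bit6=1 (all 1) -> maybe
Op 7: query koi -> checks bit10=0, bit12=0 (has a 0) -> no
Query results in order: maybe no no maybe no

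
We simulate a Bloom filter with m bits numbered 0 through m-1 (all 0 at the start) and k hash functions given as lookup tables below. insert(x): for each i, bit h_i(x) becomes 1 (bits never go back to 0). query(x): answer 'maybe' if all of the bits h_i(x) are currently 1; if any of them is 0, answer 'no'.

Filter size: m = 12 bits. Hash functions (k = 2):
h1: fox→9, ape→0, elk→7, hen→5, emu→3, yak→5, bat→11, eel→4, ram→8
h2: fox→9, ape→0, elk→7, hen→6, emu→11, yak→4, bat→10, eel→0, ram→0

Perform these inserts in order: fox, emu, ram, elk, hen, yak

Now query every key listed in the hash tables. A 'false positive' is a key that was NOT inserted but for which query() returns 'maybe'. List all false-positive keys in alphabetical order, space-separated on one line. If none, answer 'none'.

Start: bits=000000000000
After insert 'fox': sets bits 9 -> bits=000000000100
After insert 'emu': sets bits 3 11 -> bits=000100000101
After insert 'ram': sets bits 0 8 -> bits=100100001101
After insert 'elk': sets bits 7 -> bits=100100011101
After insert 'hen': sets bits 5 6 -> bits=100101111101
After insert 'yak': sets bits 4 5 -> bits=100111111101
Not inserted: ape bat eel — query each against bits=100111111101:
query ape: checks bit0=1 (all 1) -> maybe => FALSE POSITIVE
query bat: checks bit10=0, bit11=1 (has a 0) -> no => not a false positive
query eel: checks bit0=1, bit4=1 (all 1) -> maybe => FALSE POSITIVE
False positives (alphabetical): ape eel

Answer: ape eel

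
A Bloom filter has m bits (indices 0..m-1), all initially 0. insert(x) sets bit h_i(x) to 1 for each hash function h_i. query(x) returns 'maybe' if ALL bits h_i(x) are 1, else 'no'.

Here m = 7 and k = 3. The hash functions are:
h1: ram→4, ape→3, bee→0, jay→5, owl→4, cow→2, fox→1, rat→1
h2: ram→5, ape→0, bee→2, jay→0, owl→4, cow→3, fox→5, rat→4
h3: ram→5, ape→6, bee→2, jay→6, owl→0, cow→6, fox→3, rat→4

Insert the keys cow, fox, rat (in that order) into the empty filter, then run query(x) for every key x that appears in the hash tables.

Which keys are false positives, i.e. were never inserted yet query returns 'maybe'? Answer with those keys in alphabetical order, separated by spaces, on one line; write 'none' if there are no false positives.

Start: bits=0000000
After insert 'cow': sets bits 2 3 6 -> bits=0011001
After insert 'fox': sets bits 1 3 5 -> bits=0111011
After insert 'rat': sets bits 1 4 -> bits=0111111
Not inserted: ape bee jay owl ram — query each against bits=0111111:
query ape: checks bit0=0, bit3=1, bit6=1 (has a 0) -> no => not a false positive
query bee: checks bit0=0, bit2=1 (has a 0) -> no => not a false positive
query jay: checks bit0=0, bit5=1, bit6=1 (has a 0) -> no => not a false positive
query owl: checks bit0=0, bit4=1 (has a 0) -> no => not a false positive
query ram: checks bit4=1, bit5=1 (all 1) -> maybe => FALSE POSITIVE
False positives (alphabetical): ram

Answer: ram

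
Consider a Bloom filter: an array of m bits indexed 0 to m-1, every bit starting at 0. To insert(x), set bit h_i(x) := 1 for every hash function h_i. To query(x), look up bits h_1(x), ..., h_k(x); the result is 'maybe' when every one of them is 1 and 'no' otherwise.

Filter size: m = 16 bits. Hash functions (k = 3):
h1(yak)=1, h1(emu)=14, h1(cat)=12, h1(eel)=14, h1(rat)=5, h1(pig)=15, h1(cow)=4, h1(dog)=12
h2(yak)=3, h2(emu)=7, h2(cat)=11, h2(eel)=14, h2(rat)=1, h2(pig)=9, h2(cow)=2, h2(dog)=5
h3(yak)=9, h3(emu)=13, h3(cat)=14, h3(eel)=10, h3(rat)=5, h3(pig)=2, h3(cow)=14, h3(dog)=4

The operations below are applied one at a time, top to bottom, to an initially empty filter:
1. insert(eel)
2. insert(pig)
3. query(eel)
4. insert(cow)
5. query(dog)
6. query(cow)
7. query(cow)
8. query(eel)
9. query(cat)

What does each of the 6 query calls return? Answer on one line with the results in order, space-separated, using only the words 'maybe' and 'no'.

Answer: maybe no maybe maybe maybe no

Derivation:
Start: bits=0000000000000000
Op 1: insert eel -> sets bits 10 14 -> bits=0000000000100010
Op 2: insert pig -> sets bits 2 9 15 -> bits=0010000001100011
Op 3: query eel -> checks bit10=1, bit14=1 (all 1) -> maybe
Op 4: insert cow -> sets bits 2 4 14 -> bits=0010100001100011
Op 5: query dog -> checks bit4=1, bit5=0, bit12=0 (has a 0) -> no
Op 6: query cow -> checks bit2=1, bit4=1, bit14=1 (all 1) -> maybe
Op 7: query cow -> checks bit2=1, bit4=1, bit14=1 (all 1) -> maybe
Op 8: query eel -> checks bit10=1, bit14=1 (all 1) -> maybe
Op 9: query cat -> checks bit11=0, bit12=0, bit14=1 (has a 0) -> no
Query results in order: maybe no maybe maybe maybe no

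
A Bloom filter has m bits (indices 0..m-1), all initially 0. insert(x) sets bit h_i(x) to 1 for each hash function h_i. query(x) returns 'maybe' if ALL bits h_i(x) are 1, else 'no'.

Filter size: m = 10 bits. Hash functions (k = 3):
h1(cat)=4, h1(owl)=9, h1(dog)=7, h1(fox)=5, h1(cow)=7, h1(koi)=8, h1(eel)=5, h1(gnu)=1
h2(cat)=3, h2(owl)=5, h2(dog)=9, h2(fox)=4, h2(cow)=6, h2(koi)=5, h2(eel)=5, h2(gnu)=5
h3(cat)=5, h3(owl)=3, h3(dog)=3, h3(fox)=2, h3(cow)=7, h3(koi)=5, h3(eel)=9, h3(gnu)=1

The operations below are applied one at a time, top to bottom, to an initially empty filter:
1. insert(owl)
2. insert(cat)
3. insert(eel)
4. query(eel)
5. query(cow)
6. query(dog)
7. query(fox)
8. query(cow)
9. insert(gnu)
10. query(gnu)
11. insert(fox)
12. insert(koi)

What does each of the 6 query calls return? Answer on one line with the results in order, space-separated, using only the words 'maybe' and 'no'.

Answer: maybe no no no no maybe

Derivation:
Start: bits=0000000000
Op 1: insert owl -> sets bits 3 5 9 -> bits=0001010001
Op 2: insert cat -> sets bits 3 4 5 -> bits=0001110001
Op 3: insert eel -> sets bits 5 9 -> bits=0001110001
Op 4: query eel -> checks bit5=1, bit9=1 (all 1) -> maybe
Op 5: query cow -> checks bit6=0, bit7=0 (has a 0) -> no
Op 6: query dog -> checks bit3=1, bit7=0, bit9=1 (has a 0) -> no
Op 7: query fox -> checks bit2=0, bit4=1, bit5=1 (has a 0) -> no
Op 8: query cow -> checks bit6=0, bit7=0 (has a 0) -> no
Op 9: insert gnu -> sets bits 1 5 -> bits=0101110001
Op 10: query gnu -> checks bit1=1, bit5=1 (all 1) -> maybe
Op 11: insert fox -> sets bits 2 4 5 -> bits=0111110001
Op 12: insert koi -> sets bits 5 8 -> bits=0111110011
Query results in order: maybe no no no no maybe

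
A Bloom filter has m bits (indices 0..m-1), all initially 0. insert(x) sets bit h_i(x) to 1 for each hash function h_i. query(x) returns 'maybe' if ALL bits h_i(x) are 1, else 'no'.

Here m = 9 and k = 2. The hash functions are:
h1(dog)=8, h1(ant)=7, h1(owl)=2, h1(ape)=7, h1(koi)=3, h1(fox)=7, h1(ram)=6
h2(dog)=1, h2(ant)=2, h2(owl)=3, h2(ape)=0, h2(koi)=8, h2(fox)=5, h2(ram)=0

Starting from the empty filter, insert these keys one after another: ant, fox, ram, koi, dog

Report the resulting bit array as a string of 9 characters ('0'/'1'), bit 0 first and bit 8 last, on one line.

Answer: 111101111

Derivation:
Start: bits=000000000
After insert 'ant': sets bits 2 7 -> bits=001000010
After insert 'fox': sets bits 5 7 -> bits=001001010
After insert 'ram': sets bits 0 6 -> bits=101001110
After insert 'koi': sets bits 3 8 -> bits=101101111
After insert 'dog': sets bits 1 8 -> bits=111101111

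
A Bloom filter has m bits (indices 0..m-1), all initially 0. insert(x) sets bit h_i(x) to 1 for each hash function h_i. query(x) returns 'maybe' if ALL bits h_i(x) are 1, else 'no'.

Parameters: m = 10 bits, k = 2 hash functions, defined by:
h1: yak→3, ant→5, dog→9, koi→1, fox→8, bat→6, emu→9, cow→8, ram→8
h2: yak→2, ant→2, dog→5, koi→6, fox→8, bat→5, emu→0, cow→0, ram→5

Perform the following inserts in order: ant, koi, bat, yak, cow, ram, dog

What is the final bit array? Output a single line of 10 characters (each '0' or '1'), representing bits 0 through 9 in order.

Answer: 1111011011

Derivation:
Start: bits=0000000000
After insert 'ant': sets bits 2 5 -> bits=0010010000
After insert 'koi': sets bits 1 6 -> bits=0110011000
After insert 'bat': sets bits 5 6 -> bits=0110011000
After insert 'yak': sets bits 2 3 -> bits=0111011000
After insert 'cow': sets bits 0 8 -> bits=1111011010
After insert 'ram': sets bits 5 8 -> bits=1111011010
After insert 'dog': sets bits 5 9 -> bits=1111011011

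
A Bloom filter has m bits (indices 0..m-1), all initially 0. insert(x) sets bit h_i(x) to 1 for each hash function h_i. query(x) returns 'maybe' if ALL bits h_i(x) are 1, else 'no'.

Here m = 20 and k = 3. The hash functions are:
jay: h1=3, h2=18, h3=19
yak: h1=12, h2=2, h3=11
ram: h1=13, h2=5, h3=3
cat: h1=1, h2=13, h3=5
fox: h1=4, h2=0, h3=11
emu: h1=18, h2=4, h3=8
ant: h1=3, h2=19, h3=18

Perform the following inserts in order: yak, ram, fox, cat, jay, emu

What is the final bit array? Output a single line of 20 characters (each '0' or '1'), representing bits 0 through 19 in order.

Start: bits=00000000000000000000
After insert 'yak': sets bits 2 11 12 -> bits=00100000000110000000
After insert 'ram': sets bits 3 5 13 -> bits=00110100000111000000
After insert 'fox': sets bits 0 4 11 -> bits=10111100000111000000
After insert 'cat': sets bits 1 5 13 -> bits=11111100000111000000
After insert 'jay': sets bits 3 18 19 -> bits=11111100000111000011
After insert 'emu': sets bits 4 8 18 -> bits=11111100100111000011

Answer: 11111100100111000011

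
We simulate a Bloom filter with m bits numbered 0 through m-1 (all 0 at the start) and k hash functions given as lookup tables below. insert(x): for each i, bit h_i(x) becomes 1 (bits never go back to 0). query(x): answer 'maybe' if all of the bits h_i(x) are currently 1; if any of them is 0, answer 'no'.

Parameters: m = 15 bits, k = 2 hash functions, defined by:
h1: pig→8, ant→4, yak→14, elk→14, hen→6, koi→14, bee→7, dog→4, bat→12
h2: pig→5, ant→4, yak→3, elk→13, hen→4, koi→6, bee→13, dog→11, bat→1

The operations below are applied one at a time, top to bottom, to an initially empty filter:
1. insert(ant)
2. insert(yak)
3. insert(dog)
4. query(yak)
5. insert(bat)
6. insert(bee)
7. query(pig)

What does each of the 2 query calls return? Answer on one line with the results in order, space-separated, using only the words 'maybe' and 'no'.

Answer: maybe no

Derivation:
Start: bits=000000000000000
Op 1: insert ant -> sets bits 4 -> bits=000010000000000
Op 2: insert yak -> sets bits 3 14 -> bits=000110000000001
Op 3: insert dog -> sets bits 4 11 -> bits=000110000001001
Op 4: query yak -> checks bit3=1, bit14=1 (all 1) -> maybe
Op 5: insert bat -> sets bits 1 12 -> bits=010110000001101
Op 6: insert bee -> sets bits 7 13 -> bits=010110010001111
Op 7: query pig -> checks bit5=0, bit8=0 (has a 0) -> no
Query results in order: maybe no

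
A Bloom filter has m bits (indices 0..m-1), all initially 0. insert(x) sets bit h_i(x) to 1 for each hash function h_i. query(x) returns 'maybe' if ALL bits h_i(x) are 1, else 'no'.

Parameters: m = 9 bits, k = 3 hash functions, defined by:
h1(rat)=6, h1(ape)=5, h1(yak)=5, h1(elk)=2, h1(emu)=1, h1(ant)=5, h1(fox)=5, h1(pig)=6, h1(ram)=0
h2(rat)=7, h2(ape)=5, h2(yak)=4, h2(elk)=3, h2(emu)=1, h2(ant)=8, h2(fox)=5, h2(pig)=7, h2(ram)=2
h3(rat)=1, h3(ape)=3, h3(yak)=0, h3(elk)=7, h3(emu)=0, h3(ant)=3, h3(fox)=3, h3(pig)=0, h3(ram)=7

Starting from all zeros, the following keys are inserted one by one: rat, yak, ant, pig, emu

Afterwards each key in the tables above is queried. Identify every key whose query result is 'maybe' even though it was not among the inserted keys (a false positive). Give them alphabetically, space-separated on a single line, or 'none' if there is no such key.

Start: bits=000000000
After insert 'rat': sets bits 1 6 7 -> bits=010000110
After insert 'yak': sets bits 0 4 5 -> bits=110011110
After insert 'ant': sets bits 3 5 8 -> bits=110111111
After insert 'pig': sets bits 0 6 7 -> bits=110111111
After insert 'emu': sets bits 0 1 -> bits=110111111
Not inserted: ape elk fox ram — query each against bits=110111111:
query ape: checks bit3=1, bit5=1 (all 1) -> maybe => FALSE POSITIVE
query elk: checks bit2=0, bit3=1, bit7=1 (has a 0) -> no => not a false positive
query fox: checks bit3=1, bit5=1 (all 1) -> maybe => FALSE POSITIVE
query ram: checks bit0=1, bit2=0, bit7=1 (has a 0) -> no => not a false positive
False positives (alphabetical): ape fox

Answer: ape fox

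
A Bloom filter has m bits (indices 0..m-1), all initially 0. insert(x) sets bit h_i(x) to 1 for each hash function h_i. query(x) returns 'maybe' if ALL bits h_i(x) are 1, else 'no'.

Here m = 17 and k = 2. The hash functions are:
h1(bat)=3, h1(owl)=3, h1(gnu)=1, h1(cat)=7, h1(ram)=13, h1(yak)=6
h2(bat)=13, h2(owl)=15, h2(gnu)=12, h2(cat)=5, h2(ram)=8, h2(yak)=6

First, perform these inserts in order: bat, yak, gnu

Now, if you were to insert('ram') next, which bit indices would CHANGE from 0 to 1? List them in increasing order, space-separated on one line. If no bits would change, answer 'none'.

Answer: 8

Derivation:
Start: bits=00000000000000000
After insert 'bat': sets bits 3 13 -> bits=00010000000001000
After insert 'yak': sets bits 6 -> bits=00010010000001000
After insert 'gnu': sets bits 1 12 -> bits=01010010000011000
insert 'ram' would touch bits 8 13; currently bit8=0, bit13=1
Bits that are 0 among those (would change 0->1): 8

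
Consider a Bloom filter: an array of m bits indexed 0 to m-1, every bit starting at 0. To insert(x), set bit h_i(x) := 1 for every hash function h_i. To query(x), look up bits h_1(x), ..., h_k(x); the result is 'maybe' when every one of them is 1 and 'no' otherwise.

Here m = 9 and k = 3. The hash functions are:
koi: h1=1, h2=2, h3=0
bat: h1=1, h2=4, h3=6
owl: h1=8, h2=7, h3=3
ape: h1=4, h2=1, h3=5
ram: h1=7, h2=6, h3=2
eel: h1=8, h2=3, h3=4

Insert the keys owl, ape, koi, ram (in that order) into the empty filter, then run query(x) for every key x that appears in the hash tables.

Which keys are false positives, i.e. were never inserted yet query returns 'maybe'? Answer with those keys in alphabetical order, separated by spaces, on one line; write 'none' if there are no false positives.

Answer: bat eel

Derivation:
Start: bits=000000000
After insert 'owl': sets bits 3 7 8 -> bits=000100011
After insert 'ape': sets bits 1 4 5 -> bits=010111011
After insert 'koi': sets bits 0 1 2 -> bits=111111011
After insert 'ram': sets bits 2 6 7 -> bits=111111111
Not inserted: bat eel — query each against bits=111111111:
query bat: checks bit1=1, bit4=1, bit6=1 (all 1) -> maybe => FALSE POSITIVE
query eel: checks bit3=1, bit4=1, bit8=1 (all 1) -> maybe => FALSE POSITIVE
False positives (alphabetical): bat eel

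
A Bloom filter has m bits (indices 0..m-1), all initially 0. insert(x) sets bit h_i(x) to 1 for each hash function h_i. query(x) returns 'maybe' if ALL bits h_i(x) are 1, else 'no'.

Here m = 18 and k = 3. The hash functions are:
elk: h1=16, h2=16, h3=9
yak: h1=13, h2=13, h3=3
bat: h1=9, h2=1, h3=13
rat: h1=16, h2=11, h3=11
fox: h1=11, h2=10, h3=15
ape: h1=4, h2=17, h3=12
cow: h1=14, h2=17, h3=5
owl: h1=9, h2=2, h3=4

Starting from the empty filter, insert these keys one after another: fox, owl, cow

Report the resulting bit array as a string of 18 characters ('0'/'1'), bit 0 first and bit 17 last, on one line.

Start: bits=000000000000000000
After insert 'fox': sets bits 10 11 15 -> bits=000000000011000100
After insert 'owl': sets bits 2 4 9 -> bits=001010000111000100
After insert 'cow': sets bits 5 14 17 -> bits=001011000111001101

Answer: 001011000111001101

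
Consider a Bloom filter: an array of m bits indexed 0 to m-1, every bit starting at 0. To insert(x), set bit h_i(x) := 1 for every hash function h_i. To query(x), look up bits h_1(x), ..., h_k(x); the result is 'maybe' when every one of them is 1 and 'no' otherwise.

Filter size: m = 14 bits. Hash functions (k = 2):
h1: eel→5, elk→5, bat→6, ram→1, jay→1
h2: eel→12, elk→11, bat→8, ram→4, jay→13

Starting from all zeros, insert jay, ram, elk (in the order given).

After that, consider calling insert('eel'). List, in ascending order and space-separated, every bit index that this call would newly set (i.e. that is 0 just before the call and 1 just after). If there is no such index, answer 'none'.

Answer: 12

Derivation:
Start: bits=00000000000000
After insert 'jay': sets bits 1 13 -> bits=01000000000001
After insert 'ram': sets bits 1 4 -> bits=01001000000001
After insert 'elk': sets bits 5 11 -> bits=01001100000101
insert 'eel' would touch bits 5 12; currently bit5=1, bit12=0
Bits that are 0 among those (would change 0->1): 12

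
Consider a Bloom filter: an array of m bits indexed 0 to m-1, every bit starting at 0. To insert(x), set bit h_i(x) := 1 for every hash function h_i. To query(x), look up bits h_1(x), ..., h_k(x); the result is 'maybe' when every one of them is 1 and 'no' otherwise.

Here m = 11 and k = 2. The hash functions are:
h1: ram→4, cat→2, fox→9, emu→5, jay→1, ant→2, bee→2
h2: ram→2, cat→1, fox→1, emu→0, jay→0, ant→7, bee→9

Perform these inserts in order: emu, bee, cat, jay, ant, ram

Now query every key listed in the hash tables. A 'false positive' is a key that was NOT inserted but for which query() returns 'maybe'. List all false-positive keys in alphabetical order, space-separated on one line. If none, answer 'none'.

Answer: fox

Derivation:
Start: bits=00000000000
After insert 'emu': sets bits 0 5 -> bits=10000100000
After insert 'bee': sets bits 2 9 -> bits=10100100010
After insert 'cat': sets bits 1 2 -> bits=11100100010
After insert 'jay': sets bits 0 1 -> bits=11100100010
After insert 'ant': sets bits 2 7 -> bits=11100101010
After insert 'ram': sets bits 2 4 -> bits=11101101010
Not inserted: fox — query each against bits=11101101010:
query fox: checks bit1=1, bit9=1 (all 1) -> maybe => FALSE POSITIVE
False positives (alphabetical): fox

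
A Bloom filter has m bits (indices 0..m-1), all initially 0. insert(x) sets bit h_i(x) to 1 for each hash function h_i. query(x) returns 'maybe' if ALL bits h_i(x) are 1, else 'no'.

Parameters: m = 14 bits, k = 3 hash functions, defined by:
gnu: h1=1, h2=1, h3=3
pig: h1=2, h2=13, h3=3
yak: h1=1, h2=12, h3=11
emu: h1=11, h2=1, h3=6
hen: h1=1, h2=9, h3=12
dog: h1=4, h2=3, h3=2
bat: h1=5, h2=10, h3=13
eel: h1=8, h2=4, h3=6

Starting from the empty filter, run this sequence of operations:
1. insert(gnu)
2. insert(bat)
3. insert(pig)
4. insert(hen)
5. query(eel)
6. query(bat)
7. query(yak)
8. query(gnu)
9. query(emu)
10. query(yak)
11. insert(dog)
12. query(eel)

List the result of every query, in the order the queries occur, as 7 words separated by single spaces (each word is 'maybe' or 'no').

Start: bits=00000000000000
Op 1: insert gnu -> sets bits 1 3 -> bits=01010000000000
Op 2: insert bat -> sets bits 5 10 13 -> bits=01010100001001
Op 3: insert pig -> sets bits 2 3 13 -> bits=01110100001001
Op 4: insert hen -> sets bits 1 9 12 -> bits=01110100011011
Op 5: query eel -> checks bit4=0, bit6=0, bit8=0 (has a 0) -> no
Op 6: query bat -> checks bit5=1, bit10=1, bit13=1 (all 1) -> maybe
Op 7: query yak -> checks bit1=1, bit11=0, bit12=1 (has a 0) -> no
Op 8: query gnu -> checks bit1=1, bit3=1 (all 1) -> maybe
Op 9: query emu -> checks bit1=1, bit6=0, bit11=0 (has a 0) -> no
Op 10: query yak -> checks bit1=1, bit11=0, bit12=1 (has a 0) -> no
Op 11: insert dog -> sets bits 2 3 4 -> bits=01111100011011
Op 12: query eel -> checks bit4=1, bit6=0, bit8=0 (has a 0) -> no
Query results in order: no maybe no maybe no no no

Answer: no maybe no maybe no no no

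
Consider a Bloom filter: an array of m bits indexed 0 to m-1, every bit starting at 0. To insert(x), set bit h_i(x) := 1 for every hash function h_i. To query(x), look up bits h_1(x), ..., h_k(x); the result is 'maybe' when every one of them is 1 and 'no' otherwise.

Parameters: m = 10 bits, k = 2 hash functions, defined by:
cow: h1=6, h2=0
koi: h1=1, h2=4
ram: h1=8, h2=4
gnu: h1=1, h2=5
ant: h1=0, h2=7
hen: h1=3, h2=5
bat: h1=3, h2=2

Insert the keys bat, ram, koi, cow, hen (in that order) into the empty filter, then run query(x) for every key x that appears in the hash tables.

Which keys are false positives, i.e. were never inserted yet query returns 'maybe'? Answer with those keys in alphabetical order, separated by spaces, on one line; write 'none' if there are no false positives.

Answer: gnu

Derivation:
Start: bits=0000000000
After insert 'bat': sets bits 2 3 -> bits=0011000000
After insert 'ram': sets bits 4 8 -> bits=0011100010
After insert 'koi': sets bits 1 4 -> bits=0111100010
After insert 'cow': sets bits 0 6 -> bits=1111101010
After insert 'hen': sets bits 3 5 -> bits=1111111010
Not inserted: ant gnu — query each against bits=1111111010:
query ant: checks bit0=1, bit7=0 (has a 0) -> no => not a false positive
query gnu: checks bit1=1, bit5=1 (all 1) -> maybe => FALSE POSITIVE
False positives (alphabetical): gnu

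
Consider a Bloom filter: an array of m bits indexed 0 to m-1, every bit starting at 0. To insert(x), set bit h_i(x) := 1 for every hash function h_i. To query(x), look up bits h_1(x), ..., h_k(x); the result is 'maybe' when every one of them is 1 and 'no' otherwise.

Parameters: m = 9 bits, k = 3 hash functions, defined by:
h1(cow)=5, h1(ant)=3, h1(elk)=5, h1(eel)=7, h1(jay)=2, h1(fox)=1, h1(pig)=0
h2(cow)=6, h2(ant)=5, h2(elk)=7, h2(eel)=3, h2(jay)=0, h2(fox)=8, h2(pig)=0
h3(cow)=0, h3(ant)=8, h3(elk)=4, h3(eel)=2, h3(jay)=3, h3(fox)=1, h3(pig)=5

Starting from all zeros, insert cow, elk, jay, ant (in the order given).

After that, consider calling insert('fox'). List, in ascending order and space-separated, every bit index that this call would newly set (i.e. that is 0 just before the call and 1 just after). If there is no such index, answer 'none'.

Start: bits=000000000
After insert 'cow': sets bits 0 5 6 -> bits=100001100
After insert 'elk': sets bits 4 5 7 -> bits=100011110
After insert 'jay': sets bits 0 2 3 -> bits=101111110
After insert 'ant': sets bits 3 5 8 -> bits=101111111
insert 'fox' would touch bits 1 8; currently bit1=0, bit8=1
Bits that are 0 among those (would change 0->1): 1

Answer: 1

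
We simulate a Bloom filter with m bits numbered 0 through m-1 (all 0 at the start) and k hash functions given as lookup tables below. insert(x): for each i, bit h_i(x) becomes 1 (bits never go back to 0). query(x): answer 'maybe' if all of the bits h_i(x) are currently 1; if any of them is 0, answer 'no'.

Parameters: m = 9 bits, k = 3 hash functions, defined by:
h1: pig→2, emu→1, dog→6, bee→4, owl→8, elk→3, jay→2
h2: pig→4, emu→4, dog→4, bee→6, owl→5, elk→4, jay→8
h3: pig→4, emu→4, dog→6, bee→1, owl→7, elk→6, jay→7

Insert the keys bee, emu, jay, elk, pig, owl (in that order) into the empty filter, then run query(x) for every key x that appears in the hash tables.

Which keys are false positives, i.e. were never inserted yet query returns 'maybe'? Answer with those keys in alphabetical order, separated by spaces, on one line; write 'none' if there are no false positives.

Start: bits=000000000
After insert 'bee': sets bits 1 4 6 -> bits=010010100
After insert 'emu': sets bits 1 4 -> bits=010010100
After insert 'jay': sets bits 2 7 8 -> bits=011010111
After insert 'elk': sets bits 3 4 6 -> bits=011110111
After insert 'pig': sets bits 2 4 -> bits=011110111
After insert 'owl': sets bits 5 7 8 -> bits=011111111
Not inserted: dog — query each against bits=011111111:
query dog: checks bit4=1, bit6=1 (all 1) -> maybe => FALSE POSITIVE
False positives (alphabetical): dog

Answer: dog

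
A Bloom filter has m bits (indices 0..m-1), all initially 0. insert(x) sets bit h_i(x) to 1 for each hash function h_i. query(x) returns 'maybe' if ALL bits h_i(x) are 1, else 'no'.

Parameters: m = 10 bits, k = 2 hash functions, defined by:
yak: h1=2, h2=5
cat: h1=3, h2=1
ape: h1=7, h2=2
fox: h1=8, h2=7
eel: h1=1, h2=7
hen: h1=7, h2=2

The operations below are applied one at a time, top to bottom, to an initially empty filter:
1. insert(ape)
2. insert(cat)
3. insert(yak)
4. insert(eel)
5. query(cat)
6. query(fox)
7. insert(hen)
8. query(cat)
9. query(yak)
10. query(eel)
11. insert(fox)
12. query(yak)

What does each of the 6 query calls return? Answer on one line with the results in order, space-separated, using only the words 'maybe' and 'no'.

Start: bits=0000000000
Op 1: insert ape -> sets bits 2 7 -> bits=0010000100
Op 2: insert cat -> sets bits 1 3 -> bits=0111000100
Op 3: insert yak -> sets bits 2 5 -> bits=0111010100
Op 4: insert eel -> sets bits 1 7 -> bits=0111010100
Op 5: query cat -> checks bit1=1, bit3=1 (all 1) -> maybe
Op 6: query fox -> checks bit7=1, bit8=0 (has a 0) -> no
Op 7: insert hen -> sets bits 2 7 -> bits=0111010100
Op 8: query cat -> checks bit1=1, bit3=1 (all 1) -> maybe
Op 9: query yak -> checks bit2=1, bit5=1 (all 1) -> maybe
Op 10: query eel -> checks bit1=1, bit7=1 (all 1) -> maybe
Op 11: insert fox -> sets bits 7 8 -> bits=0111010110
Op 12: query yak -> checks bit2=1, bit5=1 (all 1) -> maybe
Query results in order: maybe no maybe maybe maybe maybe

Answer: maybe no maybe maybe maybe maybe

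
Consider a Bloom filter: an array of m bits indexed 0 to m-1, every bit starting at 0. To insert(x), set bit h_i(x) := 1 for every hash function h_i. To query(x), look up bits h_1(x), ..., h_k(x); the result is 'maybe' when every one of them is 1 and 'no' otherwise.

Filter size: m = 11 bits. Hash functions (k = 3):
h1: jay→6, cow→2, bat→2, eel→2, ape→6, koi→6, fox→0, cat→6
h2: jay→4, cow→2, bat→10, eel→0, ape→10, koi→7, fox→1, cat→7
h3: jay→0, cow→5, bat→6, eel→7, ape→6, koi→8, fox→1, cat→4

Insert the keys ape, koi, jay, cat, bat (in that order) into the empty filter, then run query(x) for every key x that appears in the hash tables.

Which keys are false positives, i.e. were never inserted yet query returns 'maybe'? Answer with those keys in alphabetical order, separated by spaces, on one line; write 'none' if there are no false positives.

Answer: eel

Derivation:
Start: bits=00000000000
After insert 'ape': sets bits 6 10 -> bits=00000010001
After insert 'koi': sets bits 6 7 8 -> bits=00000011101
After insert 'jay': sets bits 0 4 6 -> bits=10001011101
After insert 'cat': sets bits 4 6 7 -> bits=10001011101
After insert 'bat': sets bits 2 6 10 -> bits=10101011101
Not inserted: cow eel fox — query each against bits=10101011101:
query cow: checks bit2=1, bit5=0 (has a 0) -> no => not a false positive
query eel: checks bit0=1, bit2=1, bit7=1 (all 1) -> maybe => FALSE POSITIVE
query fox: checks bit0=1, bit1=0 (has a 0) -> no => not a false positive
False positives (alphabetical): eel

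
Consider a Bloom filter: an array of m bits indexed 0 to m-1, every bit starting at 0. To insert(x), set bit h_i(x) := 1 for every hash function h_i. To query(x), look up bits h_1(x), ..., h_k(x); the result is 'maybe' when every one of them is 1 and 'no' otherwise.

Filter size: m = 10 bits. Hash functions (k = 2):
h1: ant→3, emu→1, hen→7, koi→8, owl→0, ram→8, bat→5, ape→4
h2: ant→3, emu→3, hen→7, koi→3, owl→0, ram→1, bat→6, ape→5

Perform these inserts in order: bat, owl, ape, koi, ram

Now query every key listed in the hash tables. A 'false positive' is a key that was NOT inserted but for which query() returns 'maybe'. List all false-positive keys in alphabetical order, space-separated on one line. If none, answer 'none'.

Answer: ant emu

Derivation:
Start: bits=0000000000
After insert 'bat': sets bits 5 6 -> bits=0000011000
After insert 'owl': sets bits 0 -> bits=1000011000
After insert 'ape': sets bits 4 5 -> bits=1000111000
After insert 'koi': sets bits 3 8 -> bits=1001111010
After insert 'ram': sets bits 1 8 -> bits=1101111010
Not inserted: ant emu hen — query each against bits=1101111010:
query ant: checks bit3=1 (all 1) -> maybe => FALSE POSITIVE
query emu: checks bit1=1, bit3=1 (all 1) -> maybe => FALSE POSITIVE
query hen: checks bit7=0 (has a 0) -> no => not a false positive
False positives (alphabetical): ant emu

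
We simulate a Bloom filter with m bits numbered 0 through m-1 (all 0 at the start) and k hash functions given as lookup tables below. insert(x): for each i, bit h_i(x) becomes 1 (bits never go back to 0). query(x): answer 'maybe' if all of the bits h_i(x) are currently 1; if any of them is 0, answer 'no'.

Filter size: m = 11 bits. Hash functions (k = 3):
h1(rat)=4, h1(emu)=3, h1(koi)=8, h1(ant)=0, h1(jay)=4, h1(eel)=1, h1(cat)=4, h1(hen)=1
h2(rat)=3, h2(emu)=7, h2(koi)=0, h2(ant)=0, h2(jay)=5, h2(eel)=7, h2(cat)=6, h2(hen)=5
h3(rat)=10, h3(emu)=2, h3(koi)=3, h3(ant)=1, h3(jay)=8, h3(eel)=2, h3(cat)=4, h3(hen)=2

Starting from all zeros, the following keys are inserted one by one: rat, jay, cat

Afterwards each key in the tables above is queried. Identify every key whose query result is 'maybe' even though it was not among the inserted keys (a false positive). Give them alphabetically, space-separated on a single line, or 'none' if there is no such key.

Start: bits=00000000000
After insert 'rat': sets bits 3 4 10 -> bits=00011000001
After insert 'jay': sets bits 4 5 8 -> bits=00011100101
After insert 'cat': sets bits 4 6 -> bits=00011110101
Not inserted: ant eel emu hen koi — query each against bits=00011110101:
query ant: checks bit0=0, bit1=0 (has a 0) -> no => not a false positive
query eel: checks bit1=0, bit2=0, bit7=0 (has a 0) -> no => not a false positive
query emu: checks bit2=0, bit3=1, bit7=0 (has a 0) -> no => not a false positive
query hen: checks bit1=0, bit2=0, bit5=1 (has a 0) -> no => not a false positive
query koi: checks bit0=0, bit3=1, bit8=1 (has a 0) -> no => not a false positive
False positives (alphabetical): none

Answer: none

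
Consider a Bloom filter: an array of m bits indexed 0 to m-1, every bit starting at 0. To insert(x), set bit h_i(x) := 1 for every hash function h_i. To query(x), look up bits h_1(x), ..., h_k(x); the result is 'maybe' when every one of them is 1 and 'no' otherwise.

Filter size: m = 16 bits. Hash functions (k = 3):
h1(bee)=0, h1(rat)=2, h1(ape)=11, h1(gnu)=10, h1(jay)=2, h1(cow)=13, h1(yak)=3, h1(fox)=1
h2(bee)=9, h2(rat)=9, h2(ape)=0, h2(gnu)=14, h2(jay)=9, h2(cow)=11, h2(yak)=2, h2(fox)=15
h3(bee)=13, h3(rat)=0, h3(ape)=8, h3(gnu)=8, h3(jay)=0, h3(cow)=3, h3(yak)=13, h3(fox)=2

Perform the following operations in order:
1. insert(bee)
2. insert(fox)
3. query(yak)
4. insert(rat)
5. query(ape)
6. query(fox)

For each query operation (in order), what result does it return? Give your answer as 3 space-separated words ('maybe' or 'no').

Answer: no no maybe

Derivation:
Start: bits=0000000000000000
Op 1: insert bee -> sets bits 0 9 13 -> bits=1000000001000100
Op 2: insert fox -> sets bits 1 2 15 -> bits=1110000001000101
Op 3: query yak -> checks bit2=1, bit3=0, bit13=1 (has a 0) -> no
Op 4: insert rat -> sets bits 0 2 9 -> bits=1110000001000101
Op 5: query ape -> checks bit0=1, bit8=0, bit11=0 (has a 0) -> no
Op 6: query fox -> checks bit1=1, bit2=1, bit15=1 (all 1) -> maybe
Query results in order: no no maybe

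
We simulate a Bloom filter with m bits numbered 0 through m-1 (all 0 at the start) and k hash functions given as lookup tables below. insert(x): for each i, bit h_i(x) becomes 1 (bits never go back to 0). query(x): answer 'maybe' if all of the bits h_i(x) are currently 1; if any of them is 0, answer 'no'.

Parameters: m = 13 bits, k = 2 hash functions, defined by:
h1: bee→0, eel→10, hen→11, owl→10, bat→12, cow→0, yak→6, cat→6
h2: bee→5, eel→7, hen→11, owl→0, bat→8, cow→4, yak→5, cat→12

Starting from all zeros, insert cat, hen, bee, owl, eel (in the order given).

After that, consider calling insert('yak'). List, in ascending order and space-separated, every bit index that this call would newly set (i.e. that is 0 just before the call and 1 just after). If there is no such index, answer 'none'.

Answer: none

Derivation:
Start: bits=0000000000000
After insert 'cat': sets bits 6 12 -> bits=0000001000001
After insert 'hen': sets bits 11 -> bits=0000001000011
After insert 'bee': sets bits 0 5 -> bits=1000011000011
After insert 'owl': sets bits 0 10 -> bits=1000011000111
After insert 'eel': sets bits 7 10 -> bits=1000011100111
insert 'yak' would touch bits 5 6; currently bit5=1, bit6=1
Bits that are 0 among those (would change 0->1): none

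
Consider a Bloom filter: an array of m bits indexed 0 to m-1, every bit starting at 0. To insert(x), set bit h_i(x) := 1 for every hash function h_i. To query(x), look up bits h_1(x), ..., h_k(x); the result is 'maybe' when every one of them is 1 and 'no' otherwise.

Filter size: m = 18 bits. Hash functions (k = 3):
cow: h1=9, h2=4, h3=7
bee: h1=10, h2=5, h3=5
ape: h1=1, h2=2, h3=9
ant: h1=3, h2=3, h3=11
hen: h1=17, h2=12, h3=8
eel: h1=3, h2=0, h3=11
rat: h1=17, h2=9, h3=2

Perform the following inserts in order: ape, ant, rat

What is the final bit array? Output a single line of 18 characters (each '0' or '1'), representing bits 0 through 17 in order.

Start: bits=000000000000000000
After insert 'ape': sets bits 1 2 9 -> bits=011000000100000000
After insert 'ant': sets bits 3 11 -> bits=011100000101000000
After insert 'rat': sets bits 2 9 17 -> bits=011100000101000001

Answer: 011100000101000001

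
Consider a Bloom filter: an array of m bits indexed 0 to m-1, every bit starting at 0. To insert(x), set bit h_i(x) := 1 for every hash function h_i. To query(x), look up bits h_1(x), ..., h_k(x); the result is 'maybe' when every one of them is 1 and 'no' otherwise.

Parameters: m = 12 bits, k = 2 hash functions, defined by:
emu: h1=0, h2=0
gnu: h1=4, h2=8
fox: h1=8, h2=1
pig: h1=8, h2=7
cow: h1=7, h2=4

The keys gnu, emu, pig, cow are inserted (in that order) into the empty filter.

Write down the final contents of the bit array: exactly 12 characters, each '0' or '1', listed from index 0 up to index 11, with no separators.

Start: bits=000000000000
After insert 'gnu': sets bits 4 8 -> bits=000010001000
After insert 'emu': sets bits 0 -> bits=100010001000
After insert 'pig': sets bits 7 8 -> bits=100010011000
After insert 'cow': sets bits 4 7 -> bits=100010011000

Answer: 100010011000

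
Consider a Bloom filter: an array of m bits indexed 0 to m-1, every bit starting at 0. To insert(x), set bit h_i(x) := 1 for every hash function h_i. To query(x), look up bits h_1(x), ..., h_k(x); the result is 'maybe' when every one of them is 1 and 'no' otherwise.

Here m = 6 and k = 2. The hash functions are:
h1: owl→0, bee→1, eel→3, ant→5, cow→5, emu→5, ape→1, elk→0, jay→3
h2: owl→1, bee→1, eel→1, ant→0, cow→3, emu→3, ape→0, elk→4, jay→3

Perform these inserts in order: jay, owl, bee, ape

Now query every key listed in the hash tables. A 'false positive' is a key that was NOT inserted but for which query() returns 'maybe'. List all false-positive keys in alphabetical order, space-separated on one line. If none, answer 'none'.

Answer: eel

Derivation:
Start: bits=000000
After insert 'jay': sets bits 3 -> bits=000100
After insert 'owl': sets bits 0 1 -> bits=110100
After insert 'bee': sets bits 1 -> bits=110100
After insert 'ape': sets bits 0 1 -> bits=110100
Not inserted: ant cow eel elk emu — query each against bits=110100:
query ant: checks bit0=1, bit5=0 (has a 0) -> no => not a false positive
query cow: checks bit3=1, bit5=0 (has a 0) -> no => not a false positive
query eel: checks bit1=1, bit3=1 (all 1) -> maybe => FALSE POSITIVE
query elk: checks bit0=1, bit4=0 (has a 0) -> no => not a false positive
query emu: checks bit3=1, bit5=0 (has a 0) -> no => not a false positive
False positives (alphabetical): eel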